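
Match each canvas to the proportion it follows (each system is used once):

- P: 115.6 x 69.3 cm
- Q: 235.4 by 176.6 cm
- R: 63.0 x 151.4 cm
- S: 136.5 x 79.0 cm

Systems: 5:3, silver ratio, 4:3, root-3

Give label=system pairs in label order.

Ratios: P ≈ 1.668; Q ≈ 1.333; R ≈ 2.403; S ≈ 1.728.
Targets: 5:3 ≈ 1.667; silver ratio ≈ 2.414; 4:3 ≈ 1.333; root-3 ≈ 1.732.

P=5:3, Q=4:3, R=silver ratio, S=root-3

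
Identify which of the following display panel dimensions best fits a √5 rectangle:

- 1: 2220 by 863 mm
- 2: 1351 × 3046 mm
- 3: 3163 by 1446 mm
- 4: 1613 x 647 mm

Ratios (long/short): 1 ≈ 2.572; 2 ≈ 2.255; 3 ≈ 2.187; 4 ≈ 2.493.
root-5 ≈ 2.236; option 2 is nearest (Δ 0.019).

2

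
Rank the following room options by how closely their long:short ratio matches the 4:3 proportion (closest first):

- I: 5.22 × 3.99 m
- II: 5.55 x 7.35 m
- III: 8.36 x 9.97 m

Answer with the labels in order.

II, I, III

Ratios: I = 5.22 / 3.99 ≈ 1.308; II = 7.35 / 5.55 ≈ 1.324; III = 9.97 / 8.36 ≈ 1.193.
|Δ from 1.333|: I 0.025; II 0.009; III 0.140.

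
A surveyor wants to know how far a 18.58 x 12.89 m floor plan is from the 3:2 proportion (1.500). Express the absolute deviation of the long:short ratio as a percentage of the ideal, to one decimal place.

3.9%

Ratio = 18.58 / 12.89 ≈ 1.4414.
Ideal 3:2 = 1.5000. |1.4414 − 1.5000| / 1.5000 ≈ 3.91% → 3.9%.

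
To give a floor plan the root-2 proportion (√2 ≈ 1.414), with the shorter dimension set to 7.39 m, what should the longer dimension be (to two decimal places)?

root-2 ≈ 1.41421.
Longer side = 7.39 × 1.41421 ≈ 10.4510 → 10.45 m.

10.45 m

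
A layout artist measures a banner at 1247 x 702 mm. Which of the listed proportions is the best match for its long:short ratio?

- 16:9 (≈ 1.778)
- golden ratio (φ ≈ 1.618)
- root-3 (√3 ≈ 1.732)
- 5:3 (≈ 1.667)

16:9

1247/702 ≈ 1.776. Nearest candidates are 16:9 (1.778, off by 0.002) and root-3 (1.732, off by 0.044).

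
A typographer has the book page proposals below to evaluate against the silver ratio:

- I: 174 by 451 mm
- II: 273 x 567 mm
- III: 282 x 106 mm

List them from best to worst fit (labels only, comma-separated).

Ratios: I = 451 / 174 ≈ 2.592; II = 567 / 273 ≈ 2.077; III = 282 / 106 ≈ 2.660.
|Δ from 2.414|: I 0.178; II 0.337; III 0.246.

I, III, II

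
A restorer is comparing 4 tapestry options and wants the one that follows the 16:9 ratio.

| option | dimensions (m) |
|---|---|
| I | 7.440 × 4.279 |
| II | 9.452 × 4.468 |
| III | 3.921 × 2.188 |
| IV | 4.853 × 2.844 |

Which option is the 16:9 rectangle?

Target 16:9 ≈ 1.778.
I: 1.739 (Δ0.039)  II: 2.115 (Δ0.337)  III: 1.792 (Δ0.014)  IV: 1.706 (Δ0.072)

III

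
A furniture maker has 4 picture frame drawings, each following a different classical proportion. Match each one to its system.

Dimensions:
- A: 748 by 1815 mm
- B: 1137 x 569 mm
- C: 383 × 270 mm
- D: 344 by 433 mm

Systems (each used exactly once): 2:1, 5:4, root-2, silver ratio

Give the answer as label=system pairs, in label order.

A = 1815/748 ≈ 2.426 → silver ratio (2.414)
B = 1137/569 ≈ 1.998 → 2:1 (2.000)
C = 383/270 ≈ 1.419 → root-2 (1.414)
D = 433/344 ≈ 1.259 → 5:4 (1.250)

A=silver ratio, B=2:1, C=root-2, D=5:4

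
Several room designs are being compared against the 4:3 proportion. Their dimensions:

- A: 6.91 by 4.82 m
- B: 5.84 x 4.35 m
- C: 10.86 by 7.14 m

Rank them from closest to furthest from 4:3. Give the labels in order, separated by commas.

Ratios: A = 6.91 / 4.82 ≈ 1.434; B = 5.84 / 4.35 ≈ 1.343; C = 10.86 / 7.14 ≈ 1.521.
|Δ from 1.333|: A 0.101; B 0.010; C 0.188.

B, A, C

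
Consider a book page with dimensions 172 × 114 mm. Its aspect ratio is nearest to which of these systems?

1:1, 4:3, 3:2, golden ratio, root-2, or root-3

172/114 ≈ 1.509. Nearest candidates are 3:2 (1.500, off by 0.009) and root-2 (1.414, off by 0.095).

3:2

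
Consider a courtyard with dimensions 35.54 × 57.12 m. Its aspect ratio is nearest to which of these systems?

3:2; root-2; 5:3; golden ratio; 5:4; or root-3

golden ratio

Ratio = 57.12 / 35.54 ≈ 1.607.
Distances: 3:2 1.500 (Δ 0.107); root-2 1.414 (Δ 0.193); 5:3 1.667 (Δ 0.060); golden ratio 1.618 (Δ 0.011); 5:4 1.250 (Δ 0.357); root-3 1.732 (Δ 0.125).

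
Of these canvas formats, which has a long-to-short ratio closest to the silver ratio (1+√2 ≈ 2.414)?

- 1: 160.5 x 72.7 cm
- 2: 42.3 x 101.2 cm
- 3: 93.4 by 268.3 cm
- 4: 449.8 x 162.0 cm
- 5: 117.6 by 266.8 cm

Target silver ratio ≈ 2.414.
1: 2.208 (Δ0.206)  2: 2.392 (Δ0.022)  3: 2.873 (Δ0.459)  4: 2.777 (Δ0.363)  5: 2.269 (Δ0.145)

2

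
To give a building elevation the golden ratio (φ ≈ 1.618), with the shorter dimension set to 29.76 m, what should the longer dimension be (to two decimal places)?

golden ratio ≈ 1.61803.
Longer side = 29.76 × 1.61803 ≈ 48.1526 → 48.15 m.

48.15 m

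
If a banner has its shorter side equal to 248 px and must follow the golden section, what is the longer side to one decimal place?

401.3 px

golden ratio ≈ 1.61803.
Longer side = 248 × 1.61803 ≈ 401.271 → 401.3 px.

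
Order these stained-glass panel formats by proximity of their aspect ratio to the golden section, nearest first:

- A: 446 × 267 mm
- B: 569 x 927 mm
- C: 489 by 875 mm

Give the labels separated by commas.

B, A, C

Ratios: A = 446 / 267 ≈ 1.670; B = 927 / 569 ≈ 1.629; C = 875 / 489 ≈ 1.789.
|Δ from 1.618|: A 0.052; B 0.011; C 0.171.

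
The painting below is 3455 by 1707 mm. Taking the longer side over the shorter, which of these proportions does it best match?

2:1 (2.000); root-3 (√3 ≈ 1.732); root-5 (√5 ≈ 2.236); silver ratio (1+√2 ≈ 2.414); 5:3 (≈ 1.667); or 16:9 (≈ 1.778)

3455/1707 ≈ 2.024. Nearest candidates are 2:1 (2.000, off by 0.024) and root-5 (2.236, off by 0.212).

2:1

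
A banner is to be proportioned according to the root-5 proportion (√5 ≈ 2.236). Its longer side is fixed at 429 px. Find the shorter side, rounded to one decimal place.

191.9 px

root-5 ≈ 2.23607.
Shorter side = 429 ÷ 2.23607 ≈ 191.854 → 191.9 px.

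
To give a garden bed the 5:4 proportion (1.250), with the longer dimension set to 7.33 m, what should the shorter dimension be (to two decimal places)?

5.86 m

5:4 = 1.25000.
Shorter side = 7.33 ÷ 1.25000 ≈ 5.8640 → 5.86 m.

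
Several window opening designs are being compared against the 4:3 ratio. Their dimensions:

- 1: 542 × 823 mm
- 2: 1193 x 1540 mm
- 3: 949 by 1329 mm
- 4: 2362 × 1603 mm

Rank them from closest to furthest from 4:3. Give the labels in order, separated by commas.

2, 3, 4, 1

Ratios: 1 = 823 / 542 ≈ 1.518; 2 = 1540 / 1193 ≈ 1.291; 3 = 1329 / 949 ≈ 1.400; 4 = 2362 / 1603 ≈ 1.473.
|Δ from 1.333|: 1 0.185; 2 0.042; 3 0.067; 4 0.140.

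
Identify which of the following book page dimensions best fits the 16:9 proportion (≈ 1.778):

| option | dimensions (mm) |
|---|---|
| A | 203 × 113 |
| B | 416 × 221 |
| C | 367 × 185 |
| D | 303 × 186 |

Ratios (long/short): A ≈ 1.796; B ≈ 1.882; C ≈ 1.984; D ≈ 1.629.
16:9 ≈ 1.778; option A is nearest (Δ 0.018).

A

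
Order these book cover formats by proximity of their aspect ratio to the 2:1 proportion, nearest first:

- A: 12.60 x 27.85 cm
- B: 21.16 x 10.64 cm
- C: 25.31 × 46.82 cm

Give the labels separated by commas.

B, C, A

Ratios: A = 27.85 / 12.60 ≈ 2.210; B = 21.16 / 10.64 ≈ 1.989; C = 46.82 / 25.31 ≈ 1.850.
|Δ from 2.000|: A 0.210; B 0.011; C 0.150.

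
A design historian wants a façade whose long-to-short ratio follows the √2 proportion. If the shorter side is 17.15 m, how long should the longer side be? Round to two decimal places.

root-2 ≈ 1.41421.
Longer side = 17.15 × 1.41421 ≈ 24.2537 → 24.25 m.

24.25 m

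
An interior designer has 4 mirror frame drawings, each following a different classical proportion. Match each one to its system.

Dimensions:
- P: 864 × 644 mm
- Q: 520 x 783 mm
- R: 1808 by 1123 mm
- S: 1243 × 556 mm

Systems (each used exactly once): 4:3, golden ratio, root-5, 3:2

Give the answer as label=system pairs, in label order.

Ratios: P ≈ 1.342; Q ≈ 1.506; R ≈ 1.610; S ≈ 2.236.
Targets: 4:3 ≈ 1.333; golden ratio ≈ 1.618; root-5 ≈ 2.236; 3:2 ≈ 1.500.

P=4:3, Q=3:2, R=golden ratio, S=root-5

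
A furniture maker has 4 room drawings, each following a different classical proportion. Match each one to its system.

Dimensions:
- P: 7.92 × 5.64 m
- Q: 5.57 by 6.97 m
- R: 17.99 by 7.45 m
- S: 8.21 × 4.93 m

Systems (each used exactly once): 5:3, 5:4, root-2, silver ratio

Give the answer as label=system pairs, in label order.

P=root-2, Q=5:4, R=silver ratio, S=5:3

P = 7.92/5.64 ≈ 1.404 → root-2 (1.414)
Q = 6.97/5.57 ≈ 1.251 → 5:4 (1.250)
R = 17.99/7.45 ≈ 2.415 → silver ratio (2.414)
S = 8.21/4.93 ≈ 1.665 → 5:3 (1.667)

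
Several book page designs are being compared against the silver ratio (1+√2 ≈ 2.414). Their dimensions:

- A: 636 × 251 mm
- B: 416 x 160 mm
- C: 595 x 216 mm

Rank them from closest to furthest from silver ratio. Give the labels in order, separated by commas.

A, B, C

Ratios: A = 636 / 251 ≈ 2.534; B = 416 / 160 ≈ 2.600; C = 595 / 216 ≈ 2.755.
|Δ from 2.414|: A 0.120; B 0.186; C 0.341.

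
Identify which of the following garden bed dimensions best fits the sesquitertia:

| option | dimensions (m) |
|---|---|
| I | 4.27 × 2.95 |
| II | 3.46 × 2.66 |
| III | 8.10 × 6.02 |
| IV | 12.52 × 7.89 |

III

Ratios (long/short): I ≈ 1.447; II ≈ 1.301; III ≈ 1.346; IV ≈ 1.587.
4:3 ≈ 1.333; option III is nearest (Δ 0.013).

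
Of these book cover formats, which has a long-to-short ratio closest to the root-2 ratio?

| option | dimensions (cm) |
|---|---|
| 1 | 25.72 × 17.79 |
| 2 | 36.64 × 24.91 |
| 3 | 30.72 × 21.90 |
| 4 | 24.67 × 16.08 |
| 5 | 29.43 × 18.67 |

3

Ratios (long/short): 1 ≈ 1.446; 2 ≈ 1.471; 3 ≈ 1.403; 4 ≈ 1.534; 5 ≈ 1.576.
root-2 ≈ 1.414; option 3 is nearest (Δ 0.011).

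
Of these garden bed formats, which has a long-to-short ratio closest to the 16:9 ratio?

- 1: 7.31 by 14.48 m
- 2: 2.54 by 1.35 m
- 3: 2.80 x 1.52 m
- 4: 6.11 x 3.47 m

4

Target 16:9 ≈ 1.778.
1: 1.981 (Δ0.203)  2: 1.881 (Δ0.103)  3: 1.842 (Δ0.064)  4: 1.761 (Δ0.017)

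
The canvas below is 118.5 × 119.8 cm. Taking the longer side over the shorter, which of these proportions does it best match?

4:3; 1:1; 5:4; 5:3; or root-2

1:1

119.8/118.5 ≈ 1.011. Nearest candidates are 1:1 (1.000, off by 0.011) and 5:4 (1.250, off by 0.239).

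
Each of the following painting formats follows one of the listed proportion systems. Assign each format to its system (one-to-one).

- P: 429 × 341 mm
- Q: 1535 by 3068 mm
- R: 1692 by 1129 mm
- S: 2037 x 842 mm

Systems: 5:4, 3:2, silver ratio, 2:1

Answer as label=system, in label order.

P = 429/341 ≈ 1.258 → 5:4 (1.250)
Q = 3068/1535 ≈ 1.999 → 2:1 (2.000)
R = 1692/1129 ≈ 1.499 → 3:2 (1.500)
S = 2037/842 ≈ 2.419 → silver ratio (2.414)

P=5:4, Q=2:1, R=3:2, S=silver ratio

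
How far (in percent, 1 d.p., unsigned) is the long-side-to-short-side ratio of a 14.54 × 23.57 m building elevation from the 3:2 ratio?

Ratio = 23.57 / 14.54 ≈ 1.6210.
Ideal 3:2 = 1.5000. |1.6210 − 1.5000| / 1.5000 ≈ 8.07% → 8.1%.

8.1%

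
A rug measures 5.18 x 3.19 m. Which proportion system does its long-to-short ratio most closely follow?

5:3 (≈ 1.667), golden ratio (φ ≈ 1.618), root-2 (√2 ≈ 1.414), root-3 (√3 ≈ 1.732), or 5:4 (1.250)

Ratio = 5.18 / 3.19 ≈ 1.624.
Distances: 5:3 1.667 (Δ 0.043); golden ratio 1.618 (Δ 0.006); root-2 1.414 (Δ 0.210); root-3 1.732 (Δ 0.108); 5:4 1.250 (Δ 0.374).

golden ratio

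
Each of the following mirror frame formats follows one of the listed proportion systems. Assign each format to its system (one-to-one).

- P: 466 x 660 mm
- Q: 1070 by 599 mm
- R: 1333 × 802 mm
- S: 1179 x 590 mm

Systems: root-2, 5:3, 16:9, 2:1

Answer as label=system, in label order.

Ratios: P ≈ 1.416; Q ≈ 1.786; R ≈ 1.662; S ≈ 1.998.
Targets: root-2 ≈ 1.414; 5:3 ≈ 1.667; 16:9 ≈ 1.778; 2:1 ≈ 2.000.

P=root-2, Q=16:9, R=5:3, S=2:1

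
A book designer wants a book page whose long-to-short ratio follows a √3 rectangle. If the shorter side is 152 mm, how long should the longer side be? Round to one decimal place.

root-3 ≈ 1.73205.
Longer side = 152 × 1.73205 ≈ 263.272 → 263.3 mm.

263.3 mm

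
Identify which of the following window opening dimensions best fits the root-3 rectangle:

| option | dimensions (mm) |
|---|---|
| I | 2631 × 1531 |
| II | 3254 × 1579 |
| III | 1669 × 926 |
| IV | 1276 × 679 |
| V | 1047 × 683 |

Ratios (long/short): I ≈ 1.718; II ≈ 2.061; III ≈ 1.802; IV ≈ 1.879; V ≈ 1.533.
root-3 ≈ 1.732; option I is nearest (Δ 0.014).

I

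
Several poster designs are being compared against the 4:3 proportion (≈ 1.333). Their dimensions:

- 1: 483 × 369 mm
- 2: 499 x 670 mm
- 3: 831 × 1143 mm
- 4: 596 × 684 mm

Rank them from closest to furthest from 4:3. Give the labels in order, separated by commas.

2, 1, 3, 4

Ratios: 1 = 483 / 369 ≈ 1.309; 2 = 670 / 499 ≈ 1.343; 3 = 1143 / 831 ≈ 1.375; 4 = 684 / 596 ≈ 1.148.
|Δ from 1.333|: 1 0.024; 2 0.010; 3 0.042; 4 0.185.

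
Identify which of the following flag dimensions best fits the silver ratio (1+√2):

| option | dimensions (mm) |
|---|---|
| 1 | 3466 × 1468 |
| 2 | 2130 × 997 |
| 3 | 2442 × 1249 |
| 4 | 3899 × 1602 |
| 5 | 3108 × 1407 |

Target silver ratio ≈ 2.414.
1: 2.361 (Δ0.053)  2: 2.136 (Δ0.278)  3: 1.955 (Δ0.459)  4: 2.434 (Δ0.020)  5: 2.209 (Δ0.205)

4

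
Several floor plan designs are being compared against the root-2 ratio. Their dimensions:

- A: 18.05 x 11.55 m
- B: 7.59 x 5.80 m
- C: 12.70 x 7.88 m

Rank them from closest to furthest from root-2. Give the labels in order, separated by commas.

A: 18.05/11.55 ≈ 1.563 → |1.563 − 1.414| = 0.149
B: 7.59/5.80 ≈ 1.309 → |1.309 − 1.414| = 0.105
C: 12.70/7.88 ≈ 1.612 → |1.612 − 1.414| = 0.198

B, A, C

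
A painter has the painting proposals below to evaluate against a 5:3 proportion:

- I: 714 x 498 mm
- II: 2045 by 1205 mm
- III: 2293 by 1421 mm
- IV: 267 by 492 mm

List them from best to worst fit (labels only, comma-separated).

II, III, IV, I

Ratios: I = 714 / 498 ≈ 1.434; II = 2045 / 1205 ≈ 1.697; III = 2293 / 1421 ≈ 1.614; IV = 492 / 267 ≈ 1.843.
|Δ from 1.667|: I 0.233; II 0.030; III 0.053; IV 0.176.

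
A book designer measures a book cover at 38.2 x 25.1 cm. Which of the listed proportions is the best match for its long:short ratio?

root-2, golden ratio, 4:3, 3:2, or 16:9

3:2

Ratio = 38.2 / 25.1 ≈ 1.522.
Distances: root-2 1.414 (Δ 0.108); golden ratio 1.618 (Δ 0.096); 4:3 1.333 (Δ 0.189); 3:2 1.500 (Δ 0.022); 16:9 1.778 (Δ 0.256).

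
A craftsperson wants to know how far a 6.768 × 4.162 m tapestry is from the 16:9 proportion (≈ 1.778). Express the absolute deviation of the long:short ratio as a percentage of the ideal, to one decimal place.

Ratio = 6.768 / 4.162 ≈ 1.6261.
Ideal 16:9 ≈ 1.7778. |1.6261 − 1.7778| / 1.7778 ≈ 8.53% → 8.5%.

8.5%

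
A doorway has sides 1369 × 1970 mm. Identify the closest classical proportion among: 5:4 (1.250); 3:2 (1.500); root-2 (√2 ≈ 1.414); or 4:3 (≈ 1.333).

Ratio = 1970 / 1369 ≈ 1.439.
Distances: 5:4 1.250 (Δ 0.189); 3:2 1.500 (Δ 0.061); root-2 1.414 (Δ 0.025); 4:3 1.333 (Δ 0.106).

root-2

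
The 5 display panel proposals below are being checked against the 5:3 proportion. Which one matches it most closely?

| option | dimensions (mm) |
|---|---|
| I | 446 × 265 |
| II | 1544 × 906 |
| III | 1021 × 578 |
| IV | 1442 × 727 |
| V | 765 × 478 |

I

Target 5:3 ≈ 1.667.
I: 1.683 (Δ0.016)  II: 1.704 (Δ0.037)  III: 1.766 (Δ0.099)  IV: 1.983 (Δ0.316)  V: 1.600 (Δ0.067)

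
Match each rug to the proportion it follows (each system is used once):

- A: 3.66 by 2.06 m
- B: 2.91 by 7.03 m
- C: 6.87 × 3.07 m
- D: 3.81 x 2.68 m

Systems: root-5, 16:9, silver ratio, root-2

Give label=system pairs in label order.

A=16:9, B=silver ratio, C=root-5, D=root-2

A = 3.66/2.06 ≈ 1.777 → 16:9 (1.778)
B = 7.03/2.91 ≈ 2.416 → silver ratio (2.414)
C = 6.87/3.07 ≈ 2.238 → root-5 (2.236)
D = 3.81/2.68 ≈ 1.422 → root-2 (1.414)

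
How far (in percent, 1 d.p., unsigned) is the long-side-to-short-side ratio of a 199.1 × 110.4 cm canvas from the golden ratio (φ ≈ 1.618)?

Ratio = 199.1 / 110.4 ≈ 1.8034.
Ideal golden ratio ≈ 1.6180. |1.8034 − 1.6180| / 1.6180 ≈ 11.46% → 11.5%.

11.5%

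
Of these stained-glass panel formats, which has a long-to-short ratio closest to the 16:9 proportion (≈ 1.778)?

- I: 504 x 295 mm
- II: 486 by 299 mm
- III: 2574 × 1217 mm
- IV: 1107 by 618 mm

Ratios (long/short): I ≈ 1.708; II ≈ 1.625; III ≈ 2.115; IV ≈ 1.791.
16:9 ≈ 1.778; option IV is nearest (Δ 0.013).

IV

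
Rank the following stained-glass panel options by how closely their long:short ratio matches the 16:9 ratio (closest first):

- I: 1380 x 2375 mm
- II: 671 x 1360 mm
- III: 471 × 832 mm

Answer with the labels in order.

I: 2375/1380 ≈ 1.721 → |1.721 − 1.778| = 0.057
II: 1360/671 ≈ 2.027 → |2.027 − 1.778| = 0.249
III: 832/471 ≈ 1.766 → |1.766 − 1.778| = 0.012

III, I, II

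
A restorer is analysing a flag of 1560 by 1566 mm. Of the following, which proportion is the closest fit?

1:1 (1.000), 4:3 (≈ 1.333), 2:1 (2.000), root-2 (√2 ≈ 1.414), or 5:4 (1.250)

1:1

1566/1560 ≈ 1.004. Nearest candidates are 1:1 (1.000, off by 0.004) and 5:4 (1.250, off by 0.246).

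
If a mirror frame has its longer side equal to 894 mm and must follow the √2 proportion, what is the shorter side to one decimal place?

632.2 mm

root-2 ≈ 1.41421.
Shorter side = 894 ÷ 1.41421 ≈ 632.155 → 632.2 mm.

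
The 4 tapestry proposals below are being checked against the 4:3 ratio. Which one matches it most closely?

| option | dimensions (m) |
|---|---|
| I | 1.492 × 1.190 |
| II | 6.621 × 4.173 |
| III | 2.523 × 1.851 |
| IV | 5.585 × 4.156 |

Ratios (long/short): I ≈ 1.254; II ≈ 1.587; III ≈ 1.363; IV ≈ 1.344.
4:3 ≈ 1.333; option IV is nearest (Δ 0.011).

IV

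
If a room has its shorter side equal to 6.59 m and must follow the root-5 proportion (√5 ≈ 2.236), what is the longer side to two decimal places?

root-5 ≈ 2.23607.
Longer side = 6.59 × 2.23607 ≈ 14.7357 → 14.74 m.

14.74 m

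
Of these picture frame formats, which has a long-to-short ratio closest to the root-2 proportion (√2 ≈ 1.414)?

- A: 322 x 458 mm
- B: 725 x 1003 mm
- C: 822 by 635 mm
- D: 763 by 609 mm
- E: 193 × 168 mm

A

Target root-2 ≈ 1.414.
A: 1.422 (Δ0.008)  B: 1.383 (Δ0.031)  C: 1.294 (Δ0.120)  D: 1.253 (Δ0.161)  E: 1.149 (Δ0.265)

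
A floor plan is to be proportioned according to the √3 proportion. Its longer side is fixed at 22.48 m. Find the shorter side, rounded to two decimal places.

root-3 ≈ 1.73205.
Shorter side = 22.48 ÷ 1.73205 ≈ 12.9788 → 12.98 m.

12.98 m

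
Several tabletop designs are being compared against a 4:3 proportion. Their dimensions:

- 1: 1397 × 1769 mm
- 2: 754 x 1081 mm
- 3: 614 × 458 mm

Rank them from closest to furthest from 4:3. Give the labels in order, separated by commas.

3, 1, 2

Ratios: 1 = 1769 / 1397 ≈ 1.266; 2 = 1081 / 754 ≈ 1.434; 3 = 614 / 458 ≈ 1.341.
|Δ from 1.333|: 1 0.067; 2 0.101; 3 0.008.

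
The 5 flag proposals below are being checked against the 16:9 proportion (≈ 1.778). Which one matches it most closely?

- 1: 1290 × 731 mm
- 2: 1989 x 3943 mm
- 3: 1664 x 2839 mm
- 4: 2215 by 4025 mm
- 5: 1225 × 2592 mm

Ratios (long/short): 1 ≈ 1.765; 2 ≈ 1.982; 3 ≈ 1.706; 4 ≈ 1.817; 5 ≈ 2.116.
16:9 ≈ 1.778; option 1 is nearest (Δ 0.013).

1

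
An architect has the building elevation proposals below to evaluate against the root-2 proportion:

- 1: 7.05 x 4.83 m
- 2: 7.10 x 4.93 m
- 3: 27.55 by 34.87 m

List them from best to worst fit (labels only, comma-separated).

Ratios: 1 = 7.05 / 4.83 ≈ 1.460; 2 = 7.10 / 4.93 ≈ 1.440; 3 = 34.87 / 27.55 ≈ 1.266.
|Δ from 1.414|: 1 0.046; 2 0.026; 3 0.148.

2, 1, 3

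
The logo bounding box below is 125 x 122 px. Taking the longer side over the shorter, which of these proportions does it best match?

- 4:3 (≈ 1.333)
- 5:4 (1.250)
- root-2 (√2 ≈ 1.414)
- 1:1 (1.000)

1:1

125/122 ≈ 1.025. Nearest candidates are 1:1 (1.000, off by 0.025) and 5:4 (1.250, off by 0.225).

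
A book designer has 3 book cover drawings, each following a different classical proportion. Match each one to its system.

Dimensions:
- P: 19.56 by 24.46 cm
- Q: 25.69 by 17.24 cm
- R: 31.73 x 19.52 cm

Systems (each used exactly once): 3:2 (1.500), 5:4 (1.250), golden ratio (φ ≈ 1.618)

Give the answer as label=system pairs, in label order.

P=5:4, Q=3:2, R=golden ratio

Ratios: P ≈ 1.251; Q ≈ 1.490; R ≈ 1.626.
Targets: 3:2 ≈ 1.500; 5:4 ≈ 1.250; golden ratio ≈ 1.618.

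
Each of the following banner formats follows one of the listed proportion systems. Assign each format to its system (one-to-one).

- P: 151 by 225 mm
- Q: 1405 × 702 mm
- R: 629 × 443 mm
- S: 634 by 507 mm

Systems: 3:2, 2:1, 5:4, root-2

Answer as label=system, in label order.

P=3:2, Q=2:1, R=root-2, S=5:4

P = 225/151 ≈ 1.490 → 3:2 (1.500)
Q = 1405/702 ≈ 2.001 → 2:1 (2.000)
R = 629/443 ≈ 1.420 → root-2 (1.414)
S = 634/507 ≈ 1.250 → 5:4 (1.250)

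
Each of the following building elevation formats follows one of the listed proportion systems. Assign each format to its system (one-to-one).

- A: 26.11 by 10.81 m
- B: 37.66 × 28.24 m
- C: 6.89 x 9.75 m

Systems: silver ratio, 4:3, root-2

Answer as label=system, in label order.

A = 26.11/10.81 ≈ 2.415 → silver ratio (2.414)
B = 37.66/28.24 ≈ 1.334 → 4:3 (1.333)
C = 9.75/6.89 ≈ 1.415 → root-2 (1.414)

A=silver ratio, B=4:3, C=root-2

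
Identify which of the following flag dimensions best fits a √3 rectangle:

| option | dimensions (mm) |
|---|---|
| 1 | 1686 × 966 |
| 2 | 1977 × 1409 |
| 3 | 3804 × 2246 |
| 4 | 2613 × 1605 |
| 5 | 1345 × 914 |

Target root-3 ≈ 1.732.
1: 1.745 (Δ0.013)  2: 1.403 (Δ0.329)  3: 1.694 (Δ0.038)  4: 1.628 (Δ0.104)  5: 1.472 (Δ0.260)

1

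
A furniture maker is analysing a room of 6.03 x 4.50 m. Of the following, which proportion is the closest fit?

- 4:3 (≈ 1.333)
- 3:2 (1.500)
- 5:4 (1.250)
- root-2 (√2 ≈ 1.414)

4:3

6.03/4.50 ≈ 1.340. Nearest candidates are 4:3 (1.333, off by 0.007) and root-2 (1.414, off by 0.074).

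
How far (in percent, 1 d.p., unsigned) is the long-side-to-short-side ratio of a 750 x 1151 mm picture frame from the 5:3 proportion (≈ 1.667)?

7.9%

Ratio = 1151 / 750 ≈ 1.5347.
Ideal 5:3 ≈ 1.6667. |1.5347 − 1.6667| / 1.6667 ≈ 7.92% → 7.9%.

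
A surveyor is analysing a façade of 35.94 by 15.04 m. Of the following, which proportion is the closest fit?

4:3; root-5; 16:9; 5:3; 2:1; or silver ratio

silver ratio

35.94/15.04 ≈ 2.390. Nearest candidates are silver ratio (2.414, off by 0.024) and root-5 (2.236, off by 0.154).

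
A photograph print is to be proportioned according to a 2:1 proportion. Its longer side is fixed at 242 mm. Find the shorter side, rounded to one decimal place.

2:1 = 2.00000.
Shorter side = 242 ÷ 2.00000 ≈ 121.000 → 121.0 mm.

121.0 mm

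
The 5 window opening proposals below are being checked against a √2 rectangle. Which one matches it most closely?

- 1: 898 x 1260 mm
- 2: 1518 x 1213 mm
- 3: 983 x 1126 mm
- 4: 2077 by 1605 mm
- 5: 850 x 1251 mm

1

Target root-2 ≈ 1.414.
1: 1.403 (Δ0.011)  2: 1.251 (Δ0.163)  3: 1.145 (Δ0.269)  4: 1.294 (Δ0.120)  5: 1.472 (Δ0.058)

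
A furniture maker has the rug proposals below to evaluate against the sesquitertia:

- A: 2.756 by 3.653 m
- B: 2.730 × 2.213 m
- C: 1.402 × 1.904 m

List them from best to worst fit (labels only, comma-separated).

A, C, B

A: 3.653/2.756 ≈ 1.325 → |1.325 − 1.333| = 0.008
B: 2.730/2.213 ≈ 1.234 → |1.234 − 1.333| = 0.099
C: 1.904/1.402 ≈ 1.358 → |1.358 − 1.333| = 0.025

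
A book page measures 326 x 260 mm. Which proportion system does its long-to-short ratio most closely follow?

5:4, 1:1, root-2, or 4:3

326/260 ≈ 1.254. Nearest candidates are 5:4 (1.250, off by 0.004) and 4:3 (1.333, off by 0.079).

5:4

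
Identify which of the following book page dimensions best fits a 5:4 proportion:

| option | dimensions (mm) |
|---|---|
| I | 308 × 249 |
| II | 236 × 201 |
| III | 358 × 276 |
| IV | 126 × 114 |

Ratios (long/short): I ≈ 1.237; II ≈ 1.174; III ≈ 1.297; IV ≈ 1.105.
5:4 ≈ 1.250; option I is nearest (Δ 0.013).

I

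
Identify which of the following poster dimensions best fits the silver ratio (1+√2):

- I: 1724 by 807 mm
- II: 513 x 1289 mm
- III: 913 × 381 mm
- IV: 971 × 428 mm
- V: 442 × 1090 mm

Ratios (long/short): I ≈ 2.136; II ≈ 2.513; III ≈ 2.396; IV ≈ 2.269; V ≈ 2.466.
silver ratio ≈ 2.414; option III is nearest (Δ 0.018).

III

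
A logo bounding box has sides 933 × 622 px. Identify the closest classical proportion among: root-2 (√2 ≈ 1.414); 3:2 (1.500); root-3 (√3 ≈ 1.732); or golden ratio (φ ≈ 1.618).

3:2

933/622 ≈ 1.500. Nearest candidates are 3:2 (1.500, off by 0.000) and root-2 (1.414, off by 0.086).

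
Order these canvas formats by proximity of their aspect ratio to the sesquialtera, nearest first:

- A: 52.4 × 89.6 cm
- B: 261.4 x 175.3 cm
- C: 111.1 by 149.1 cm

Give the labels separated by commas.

B, C, A

Ratios: A = 89.6 / 52.4 ≈ 1.710; B = 261.4 / 175.3 ≈ 1.491; C = 149.1 / 111.1 ≈ 1.342.
|Δ from 1.500|: A 0.210; B 0.009; C 0.158.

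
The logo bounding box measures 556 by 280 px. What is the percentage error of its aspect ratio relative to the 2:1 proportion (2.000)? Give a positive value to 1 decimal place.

0.7%

Ratio = 556 / 280 ≈ 1.9857.
Ideal 2:1 = 2.0000. |1.9857 − 2.0000| / 2.0000 ≈ 0.71% → 0.7%.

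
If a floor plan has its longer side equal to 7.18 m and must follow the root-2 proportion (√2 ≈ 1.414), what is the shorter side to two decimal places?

5.08 m

root-2 ≈ 1.41421.
Shorter side = 7.18 ÷ 1.41421 ≈ 5.0770 → 5.08 m.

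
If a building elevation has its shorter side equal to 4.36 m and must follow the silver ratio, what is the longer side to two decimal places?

10.53 m

silver ratio ≈ 2.41421.
Longer side = 4.36 × 2.41421 ≈ 10.5260 → 10.53 m.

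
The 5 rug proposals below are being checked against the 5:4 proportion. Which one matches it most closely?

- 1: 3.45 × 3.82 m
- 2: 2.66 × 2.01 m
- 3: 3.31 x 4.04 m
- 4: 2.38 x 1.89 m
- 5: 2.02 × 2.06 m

Target 5:4 ≈ 1.250.
1: 1.107 (Δ0.143)  2: 1.323 (Δ0.073)  3: 1.221 (Δ0.029)  4: 1.259 (Δ0.009)  5: 1.020 (Δ0.230)

4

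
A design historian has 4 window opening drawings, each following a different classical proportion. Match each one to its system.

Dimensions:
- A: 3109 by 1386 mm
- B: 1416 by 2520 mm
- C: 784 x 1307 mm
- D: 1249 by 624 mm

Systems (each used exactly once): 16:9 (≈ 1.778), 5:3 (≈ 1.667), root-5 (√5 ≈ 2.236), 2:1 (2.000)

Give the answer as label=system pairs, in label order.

A=root-5, B=16:9, C=5:3, D=2:1

Ratios: A ≈ 2.243; B ≈ 1.780; C ≈ 1.667; D ≈ 2.002.
Targets: 16:9 ≈ 1.778; 5:3 ≈ 1.667; root-5 ≈ 2.236; 2:1 ≈ 2.000.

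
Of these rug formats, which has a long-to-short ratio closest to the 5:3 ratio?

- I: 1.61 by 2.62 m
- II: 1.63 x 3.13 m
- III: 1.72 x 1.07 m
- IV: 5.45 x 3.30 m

Ratios (long/short): I ≈ 1.627; II ≈ 1.920; III ≈ 1.607; IV ≈ 1.652.
5:3 ≈ 1.667; option IV is nearest (Δ 0.015).

IV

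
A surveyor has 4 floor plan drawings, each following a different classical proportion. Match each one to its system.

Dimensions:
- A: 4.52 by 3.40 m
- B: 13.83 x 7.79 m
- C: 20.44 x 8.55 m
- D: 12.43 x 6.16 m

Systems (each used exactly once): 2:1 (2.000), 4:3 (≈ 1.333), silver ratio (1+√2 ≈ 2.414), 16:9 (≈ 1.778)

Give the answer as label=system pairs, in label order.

A = 4.52/3.40 ≈ 1.329 → 4:3 (1.333)
B = 13.83/7.79 ≈ 1.775 → 16:9 (1.778)
C = 20.44/8.55 ≈ 2.391 → silver ratio (2.414)
D = 12.43/6.16 ≈ 2.018 → 2:1 (2.000)

A=4:3, B=16:9, C=silver ratio, D=2:1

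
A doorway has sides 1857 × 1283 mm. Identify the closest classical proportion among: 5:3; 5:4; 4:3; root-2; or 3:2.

root-2

Ratio = 1857 / 1283 ≈ 1.447.
Distances: 5:3 1.667 (Δ 0.220); 5:4 1.250 (Δ 0.197); 4:3 1.333 (Δ 0.114); root-2 1.414 (Δ 0.033); 3:2 1.500 (Δ 0.053).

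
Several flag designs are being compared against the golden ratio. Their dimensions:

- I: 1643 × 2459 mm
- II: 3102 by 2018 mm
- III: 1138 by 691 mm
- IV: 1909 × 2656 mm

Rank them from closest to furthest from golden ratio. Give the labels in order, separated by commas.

Ratios: I = 2459 / 1643 ≈ 1.497; II = 3102 / 2018 ≈ 1.537; III = 1138 / 691 ≈ 1.647; IV = 2656 / 1909 ≈ 1.391.
|Δ from 1.618|: I 0.121; II 0.081; III 0.029; IV 0.227.

III, II, I, IV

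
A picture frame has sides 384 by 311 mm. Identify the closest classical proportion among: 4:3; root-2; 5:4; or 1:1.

Ratio = 384 / 311 ≈ 1.235.
Distances: 4:3 1.333 (Δ 0.098); root-2 1.414 (Δ 0.179); 5:4 1.250 (Δ 0.015); 1:1 1.000 (Δ 0.235).

5:4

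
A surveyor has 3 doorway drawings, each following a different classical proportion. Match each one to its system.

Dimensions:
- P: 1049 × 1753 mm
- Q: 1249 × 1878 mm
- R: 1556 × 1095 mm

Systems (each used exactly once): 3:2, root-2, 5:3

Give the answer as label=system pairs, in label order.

Ratios: P ≈ 1.671; Q ≈ 1.504; R ≈ 1.421.
Targets: 3:2 ≈ 1.500; root-2 ≈ 1.414; 5:3 ≈ 1.667.

P=5:3, Q=3:2, R=root-2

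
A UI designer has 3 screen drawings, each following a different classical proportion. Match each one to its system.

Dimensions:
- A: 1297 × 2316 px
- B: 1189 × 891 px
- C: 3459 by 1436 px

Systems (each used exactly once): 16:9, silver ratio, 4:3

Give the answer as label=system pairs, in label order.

A = 2316/1297 ≈ 1.786 → 16:9 (1.778)
B = 1189/891 ≈ 1.334 → 4:3 (1.333)
C = 3459/1436 ≈ 2.409 → silver ratio (2.414)

A=16:9, B=4:3, C=silver ratio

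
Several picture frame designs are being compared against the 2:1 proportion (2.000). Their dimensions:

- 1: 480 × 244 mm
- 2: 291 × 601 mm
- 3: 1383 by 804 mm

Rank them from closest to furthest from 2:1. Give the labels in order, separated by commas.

Ratios: 1 = 480 / 244 ≈ 1.967; 2 = 601 / 291 ≈ 2.065; 3 = 1383 / 804 ≈ 1.720.
|Δ from 2.000|: 1 0.033; 2 0.065; 3 0.280.

1, 2, 3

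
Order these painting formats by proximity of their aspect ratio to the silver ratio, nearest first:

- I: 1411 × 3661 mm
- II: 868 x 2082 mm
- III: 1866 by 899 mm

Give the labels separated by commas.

II, I, III

I: 3661/1411 ≈ 2.595 → |2.595 − 2.414| = 0.181
II: 2082/868 ≈ 2.399 → |2.399 − 2.414| = 0.015
III: 1866/899 ≈ 2.076 → |2.076 − 2.414| = 0.338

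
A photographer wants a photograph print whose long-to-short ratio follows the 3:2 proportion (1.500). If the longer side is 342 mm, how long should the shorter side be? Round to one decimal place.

228.0 mm

3:2 = 1.50000.
Shorter side = 342 ÷ 1.50000 ≈ 228.000 → 228.0 mm.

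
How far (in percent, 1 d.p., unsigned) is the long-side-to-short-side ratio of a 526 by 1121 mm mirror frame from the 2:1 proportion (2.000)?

6.6%

Ratio = 1121 / 526 ≈ 2.1312.
Ideal 2:1 = 2.0000. |2.1312 − 2.0000| / 2.0000 ≈ 6.56% → 6.6%.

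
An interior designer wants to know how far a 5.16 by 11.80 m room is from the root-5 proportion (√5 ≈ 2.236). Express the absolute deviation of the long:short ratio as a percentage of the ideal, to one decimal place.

Ratio = 11.80 / 5.16 ≈ 2.2868.
Ideal root-5 ≈ 2.2361. |2.2868 − 2.2361| / 2.2361 ≈ 2.27% → 2.3%.

2.3%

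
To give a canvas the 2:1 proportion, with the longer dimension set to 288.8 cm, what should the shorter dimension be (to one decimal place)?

144.4 cm

2:1 = 2.00000.
Shorter side = 288.8 ÷ 2.00000 ≈ 144.400 → 144.4 cm.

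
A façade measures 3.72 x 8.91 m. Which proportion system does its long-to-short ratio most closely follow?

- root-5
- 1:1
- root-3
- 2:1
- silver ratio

Ratio = 8.91 / 3.72 ≈ 2.395.
Distances: root-5 2.236 (Δ 0.159); 1:1 1.000 (Δ 1.395); root-3 1.732 (Δ 0.663); 2:1 2.000 (Δ 0.395); silver ratio 2.414 (Δ 0.019).

silver ratio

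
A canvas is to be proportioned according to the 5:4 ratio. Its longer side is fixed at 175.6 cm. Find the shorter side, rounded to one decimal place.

5:4 = 1.25000.
Shorter side = 175.6 ÷ 1.25000 ≈ 140.480 → 140.5 cm.

140.5 cm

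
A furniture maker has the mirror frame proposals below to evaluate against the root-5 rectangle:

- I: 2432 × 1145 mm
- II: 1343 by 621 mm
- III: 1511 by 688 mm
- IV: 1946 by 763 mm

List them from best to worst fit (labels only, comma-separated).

I: 2432/1145 ≈ 2.124 → |2.124 − 2.236| = 0.112
II: 1343/621 ≈ 2.163 → |2.163 − 2.236| = 0.073
III: 1511/688 ≈ 2.196 → |2.196 − 2.236| = 0.040
IV: 1946/763 ≈ 2.550 → |2.550 − 2.236| = 0.314

III, II, I, IV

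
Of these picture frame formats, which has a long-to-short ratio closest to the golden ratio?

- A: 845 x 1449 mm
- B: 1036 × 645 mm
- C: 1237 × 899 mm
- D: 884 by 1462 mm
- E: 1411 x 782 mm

B

Target golden ratio ≈ 1.618.
A: 1.715 (Δ0.097)  B: 1.606 (Δ0.012)  C: 1.376 (Δ0.242)  D: 1.654 (Δ0.036)  E: 1.804 (Δ0.186)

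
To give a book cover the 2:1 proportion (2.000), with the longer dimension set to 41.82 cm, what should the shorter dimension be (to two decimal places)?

2:1 = 2.00000.
Shorter side = 41.82 ÷ 2.00000 ≈ 20.9100 → 20.91 cm.

20.91 cm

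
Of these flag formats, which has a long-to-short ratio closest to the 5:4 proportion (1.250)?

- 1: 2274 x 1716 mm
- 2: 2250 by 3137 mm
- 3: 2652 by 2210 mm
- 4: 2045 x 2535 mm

4

Target 5:4 ≈ 1.250.
1: 1.325 (Δ0.075)  2: 1.394 (Δ0.144)  3: 1.200 (Δ0.050)  4: 1.240 (Δ0.010)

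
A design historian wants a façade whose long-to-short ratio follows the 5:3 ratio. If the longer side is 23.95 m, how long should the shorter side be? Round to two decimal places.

14.37 m

5:3 ≈ 1.66667.
Shorter side = 23.95 ÷ 1.66667 ≈ 14.3700 → 14.37 m.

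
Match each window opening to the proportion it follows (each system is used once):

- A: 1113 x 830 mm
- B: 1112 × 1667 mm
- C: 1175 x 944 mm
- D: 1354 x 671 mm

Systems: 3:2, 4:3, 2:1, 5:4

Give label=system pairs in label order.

Ratios: A ≈ 1.341; B ≈ 1.499; C ≈ 1.245; D ≈ 2.018.
Targets: 3:2 ≈ 1.500; 4:3 ≈ 1.333; 2:1 ≈ 2.000; 5:4 ≈ 1.250.

A=4:3, B=3:2, C=5:4, D=2:1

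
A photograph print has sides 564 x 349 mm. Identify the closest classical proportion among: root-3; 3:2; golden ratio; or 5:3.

Ratio = 564 / 349 ≈ 1.616.
Distances: root-3 1.732 (Δ 0.116); 3:2 1.500 (Δ 0.116); golden ratio 1.618 (Δ 0.002); 5:3 1.667 (Δ 0.051).

golden ratio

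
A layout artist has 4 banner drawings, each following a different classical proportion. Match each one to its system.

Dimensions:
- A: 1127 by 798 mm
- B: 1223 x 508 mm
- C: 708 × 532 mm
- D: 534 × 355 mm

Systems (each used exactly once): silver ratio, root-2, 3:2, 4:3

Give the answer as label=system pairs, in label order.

A=root-2, B=silver ratio, C=4:3, D=3:2

A = 1127/798 ≈ 1.412 → root-2 (1.414)
B = 1223/508 ≈ 2.407 → silver ratio (2.414)
C = 708/532 ≈ 1.331 → 4:3 (1.333)
D = 534/355 ≈ 1.504 → 3:2 (1.500)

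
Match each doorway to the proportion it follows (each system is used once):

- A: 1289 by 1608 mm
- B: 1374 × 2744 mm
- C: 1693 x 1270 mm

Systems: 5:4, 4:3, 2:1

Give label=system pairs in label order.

A=5:4, B=2:1, C=4:3

Ratios: A ≈ 1.247; B ≈ 1.997; C ≈ 1.333.
Targets: 5:4 ≈ 1.250; 4:3 ≈ 1.333; 2:1 ≈ 2.000.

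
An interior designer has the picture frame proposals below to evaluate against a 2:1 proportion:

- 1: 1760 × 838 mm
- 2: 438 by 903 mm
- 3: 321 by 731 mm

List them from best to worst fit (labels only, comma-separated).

1: 1760/838 ≈ 2.100 → |2.100 − 2.000| = 0.100
2: 903/438 ≈ 2.062 → |2.062 − 2.000| = 0.062
3: 731/321 ≈ 2.277 → |2.277 − 2.000| = 0.277

2, 1, 3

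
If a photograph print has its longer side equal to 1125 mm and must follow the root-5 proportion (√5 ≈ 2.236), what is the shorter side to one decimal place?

503.1 mm

root-5 ≈ 2.23607.
Shorter side = 1125 ÷ 2.23607 ≈ 503.115 → 503.1 mm.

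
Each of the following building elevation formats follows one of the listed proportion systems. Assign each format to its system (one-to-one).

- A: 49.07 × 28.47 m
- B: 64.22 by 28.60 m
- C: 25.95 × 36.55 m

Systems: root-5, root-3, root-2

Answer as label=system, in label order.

Ratios: A ≈ 1.724; B ≈ 2.245; C ≈ 1.408.
Targets: root-5 ≈ 2.236; root-3 ≈ 1.732; root-2 ≈ 1.414.

A=root-3, B=root-5, C=root-2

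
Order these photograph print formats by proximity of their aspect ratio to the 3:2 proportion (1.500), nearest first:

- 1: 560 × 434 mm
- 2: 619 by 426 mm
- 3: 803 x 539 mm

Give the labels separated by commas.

3, 2, 1

1: 560/434 ≈ 1.290 → |1.290 − 1.500| = 0.210
2: 619/426 ≈ 1.453 → |1.453 − 1.500| = 0.047
3: 803/539 ≈ 1.490 → |1.490 − 1.500| = 0.010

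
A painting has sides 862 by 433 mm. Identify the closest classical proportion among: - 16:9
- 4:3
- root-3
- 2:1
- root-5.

862/433 ≈ 1.991. Nearest candidates are 2:1 (2.000, off by 0.009) and 16:9 (1.778, off by 0.213).

2:1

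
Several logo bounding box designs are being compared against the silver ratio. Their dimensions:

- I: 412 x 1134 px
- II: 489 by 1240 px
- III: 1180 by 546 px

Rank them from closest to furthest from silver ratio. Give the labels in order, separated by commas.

Ratios: I = 1134 / 412 ≈ 2.752; II = 1240 / 489 ≈ 2.536; III = 1180 / 546 ≈ 2.161.
|Δ from 2.414|: I 0.338; II 0.122; III 0.253.

II, III, I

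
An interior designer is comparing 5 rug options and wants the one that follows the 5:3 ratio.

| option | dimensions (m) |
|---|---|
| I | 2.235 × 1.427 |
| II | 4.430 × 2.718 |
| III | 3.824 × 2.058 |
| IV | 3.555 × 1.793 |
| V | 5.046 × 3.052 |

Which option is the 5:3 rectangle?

V

Ratios (long/short): I ≈ 1.566; II ≈ 1.630; III ≈ 1.858; IV ≈ 1.983; V ≈ 1.653.
5:3 ≈ 1.667; option V is nearest (Δ 0.014).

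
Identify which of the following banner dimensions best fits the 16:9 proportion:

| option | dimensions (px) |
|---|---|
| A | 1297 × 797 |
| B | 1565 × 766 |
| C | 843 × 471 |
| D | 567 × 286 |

Ratios (long/short): A ≈ 1.627; B ≈ 2.043; C ≈ 1.790; D ≈ 1.983.
16:9 ≈ 1.778; option C is nearest (Δ 0.012).

C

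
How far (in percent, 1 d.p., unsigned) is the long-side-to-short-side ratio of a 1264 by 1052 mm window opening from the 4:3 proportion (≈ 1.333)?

9.9%

Ratio = 1264 / 1052 ≈ 1.2015.
Ideal 4:3 ≈ 1.3333. |1.2015 − 1.3333| / 1.3333 ≈ 9.89% → 9.9%.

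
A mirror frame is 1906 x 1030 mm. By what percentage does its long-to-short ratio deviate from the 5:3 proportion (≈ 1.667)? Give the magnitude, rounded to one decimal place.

11.0%

Ratio = 1906 / 1030 ≈ 1.8505.
Ideal 5:3 ≈ 1.6667. |1.8505 − 1.6667| / 1.6667 ≈ 11.03% → 11.0%.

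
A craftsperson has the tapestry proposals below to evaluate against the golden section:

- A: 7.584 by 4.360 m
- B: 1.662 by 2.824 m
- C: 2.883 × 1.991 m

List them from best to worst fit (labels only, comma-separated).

B, A, C

Ratios: A = 7.584 / 4.360 ≈ 1.739; B = 2.824 / 1.662 ≈ 1.699; C = 2.883 / 1.991 ≈ 1.448.
|Δ from 1.618|: A 0.121; B 0.081; C 0.170.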